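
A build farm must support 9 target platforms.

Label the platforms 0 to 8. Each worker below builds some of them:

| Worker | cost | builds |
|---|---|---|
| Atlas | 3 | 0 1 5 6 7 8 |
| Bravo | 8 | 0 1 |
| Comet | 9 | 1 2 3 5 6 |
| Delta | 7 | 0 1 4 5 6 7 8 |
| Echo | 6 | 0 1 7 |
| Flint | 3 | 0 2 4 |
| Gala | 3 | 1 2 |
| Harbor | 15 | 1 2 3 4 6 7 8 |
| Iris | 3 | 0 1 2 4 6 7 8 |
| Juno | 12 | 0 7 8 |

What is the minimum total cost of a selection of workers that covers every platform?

Comet, Iris together cover every platform (Comet ∪ Iris = {0, 1, 2, 3, 4, 5, 6, 7, 8}); total cost 9 + 3 = 12.
The greedy pick Iris, Atlas, Comet costs 15; no covering selection beats 12.

12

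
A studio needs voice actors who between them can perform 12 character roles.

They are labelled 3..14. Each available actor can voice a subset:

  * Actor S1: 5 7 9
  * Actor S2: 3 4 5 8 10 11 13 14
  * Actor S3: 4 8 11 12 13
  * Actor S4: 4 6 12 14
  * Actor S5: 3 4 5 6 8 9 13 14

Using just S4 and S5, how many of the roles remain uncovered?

3

Union of S4, S5 = {3, 4, 5, 6, 8, 9, 12, 13, 14}.
Not covered: 7, 10, 11 — 3 roles.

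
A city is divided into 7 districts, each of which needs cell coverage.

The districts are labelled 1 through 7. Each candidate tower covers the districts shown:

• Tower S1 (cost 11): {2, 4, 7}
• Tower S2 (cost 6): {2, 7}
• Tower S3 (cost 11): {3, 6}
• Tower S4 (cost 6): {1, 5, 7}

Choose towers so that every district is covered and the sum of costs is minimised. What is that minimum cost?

28

S1, S3, S4 together cover every district (S1 ∪ S3 ∪ S4 = {1, 2, 3, 4, 5, 6, 7}); total cost 11 + 11 + 6 = 28.
No covering selection has total cost below 28.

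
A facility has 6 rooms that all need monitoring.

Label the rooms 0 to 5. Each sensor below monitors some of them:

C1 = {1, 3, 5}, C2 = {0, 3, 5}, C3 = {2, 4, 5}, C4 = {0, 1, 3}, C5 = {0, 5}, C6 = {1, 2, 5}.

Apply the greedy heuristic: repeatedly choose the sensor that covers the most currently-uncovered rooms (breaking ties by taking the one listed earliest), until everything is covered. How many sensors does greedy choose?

3

Greedy: pick C1 (covers 3 new) → pick C3 (covers 2 new) → pick C2 (covers 1 new). Total picks: 3.
(The true minimum cover uses only 2 sensors, so greedy is not optimal here.)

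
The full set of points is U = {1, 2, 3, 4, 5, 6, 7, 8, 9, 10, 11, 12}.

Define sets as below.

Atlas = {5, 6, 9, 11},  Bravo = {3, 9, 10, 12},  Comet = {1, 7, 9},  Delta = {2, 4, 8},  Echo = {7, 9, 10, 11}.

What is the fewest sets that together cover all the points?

Atlas and Bravo and Comet and Delta together: Atlas ∪ Bravo ∪ Comet ∪ Delta = {1, 2, 3, 4, 5, 6, 7, 8, 9, 10, 11, 12} — every point is covered.
Only Comet contains 1, so Comet is forced; the remaining 9 points need at least 3 more sets (each remaining set adds at most 3) — so at least 4 sets are needed, and 4 is optimal.

4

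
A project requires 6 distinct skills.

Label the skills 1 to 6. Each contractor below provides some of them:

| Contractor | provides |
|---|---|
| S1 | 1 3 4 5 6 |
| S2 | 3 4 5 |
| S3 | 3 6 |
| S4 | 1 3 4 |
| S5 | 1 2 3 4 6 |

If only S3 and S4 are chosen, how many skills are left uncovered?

Union of S3, S4 = {1, 3, 4, 6}.
Not covered: 2, 5 — 2 skills.

2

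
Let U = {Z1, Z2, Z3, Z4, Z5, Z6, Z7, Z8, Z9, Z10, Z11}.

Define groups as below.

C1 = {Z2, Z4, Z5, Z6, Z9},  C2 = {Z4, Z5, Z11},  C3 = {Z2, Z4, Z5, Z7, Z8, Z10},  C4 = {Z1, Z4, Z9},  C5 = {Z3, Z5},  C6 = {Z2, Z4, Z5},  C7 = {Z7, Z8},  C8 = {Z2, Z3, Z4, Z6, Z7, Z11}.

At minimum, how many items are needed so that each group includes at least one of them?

3

The 3 items {Z4, Z5, Z8} hit every group.
The groups C4, C5, C7 are pairwise disjoint, so any hitting set needs a separate item for each — at least 3. Hence 3 is optimal.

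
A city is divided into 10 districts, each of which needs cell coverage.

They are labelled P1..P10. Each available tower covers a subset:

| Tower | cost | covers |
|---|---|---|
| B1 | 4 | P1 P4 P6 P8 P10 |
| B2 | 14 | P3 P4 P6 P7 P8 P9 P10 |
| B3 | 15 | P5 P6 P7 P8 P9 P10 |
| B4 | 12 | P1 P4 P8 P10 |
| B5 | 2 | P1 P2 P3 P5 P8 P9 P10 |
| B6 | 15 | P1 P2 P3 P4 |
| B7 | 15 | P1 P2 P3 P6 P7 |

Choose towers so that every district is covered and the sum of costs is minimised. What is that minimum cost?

16

B2, B5 together cover every district (B2 ∪ B5 = {P1, P2, P3, P4, P5, P6, P7, P8, P9, P10}); total cost 14 + 2 = 16.
The greedy pick B5, B1, B2 costs 20; no covering selection beats 16.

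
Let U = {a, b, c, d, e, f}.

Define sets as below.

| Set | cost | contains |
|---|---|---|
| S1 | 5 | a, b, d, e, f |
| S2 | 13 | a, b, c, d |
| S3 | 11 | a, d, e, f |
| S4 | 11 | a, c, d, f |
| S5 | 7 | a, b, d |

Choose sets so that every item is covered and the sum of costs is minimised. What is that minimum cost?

16

S1, S4 together cover every item (S1 ∪ S4 = {a, b, c, d, e, f}); total cost 5 + 11 = 16.
No covering selection has total cost below 16.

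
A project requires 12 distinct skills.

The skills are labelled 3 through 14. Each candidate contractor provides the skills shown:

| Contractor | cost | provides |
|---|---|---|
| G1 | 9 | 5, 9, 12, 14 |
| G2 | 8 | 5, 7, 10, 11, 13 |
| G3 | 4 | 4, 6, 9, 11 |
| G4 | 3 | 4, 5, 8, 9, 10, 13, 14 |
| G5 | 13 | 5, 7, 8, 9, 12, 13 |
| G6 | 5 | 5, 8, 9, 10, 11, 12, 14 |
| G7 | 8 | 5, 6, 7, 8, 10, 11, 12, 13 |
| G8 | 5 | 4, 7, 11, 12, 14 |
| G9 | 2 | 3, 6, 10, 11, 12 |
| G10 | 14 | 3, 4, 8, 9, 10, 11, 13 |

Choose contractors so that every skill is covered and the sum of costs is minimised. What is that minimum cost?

10

G4, G8, G9 together cover every skill (G4 ∪ G8 ∪ G9 = {3, 4, 5, 6, 7, 8, 9, 10, 11, 12, 13, 14}); total cost 3 + 5 + 2 = 10.
No covering selection has total cost below 10.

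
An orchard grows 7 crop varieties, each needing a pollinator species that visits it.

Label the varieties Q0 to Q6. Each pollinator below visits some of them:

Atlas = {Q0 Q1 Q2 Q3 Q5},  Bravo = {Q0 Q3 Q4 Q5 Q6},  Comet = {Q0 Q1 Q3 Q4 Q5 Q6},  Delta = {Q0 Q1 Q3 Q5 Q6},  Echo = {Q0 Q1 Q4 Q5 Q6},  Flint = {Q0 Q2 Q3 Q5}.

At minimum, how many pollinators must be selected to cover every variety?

Echo and Flint together: Echo ∪ Flint = {Q0, Q1, Q2, Q3, Q4, Q5, Q6} — every variety is covered.
No single pollinator has all 7 varieties (the largest, Comet, has 6), so 2 is optimal.

2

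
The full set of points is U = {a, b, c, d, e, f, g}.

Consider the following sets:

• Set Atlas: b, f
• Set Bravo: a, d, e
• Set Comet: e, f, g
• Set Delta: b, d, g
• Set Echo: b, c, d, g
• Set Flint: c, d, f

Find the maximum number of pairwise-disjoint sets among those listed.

2

Atlas, Bravo are pairwise disjoint (Atlas={b,f}; Bravo={a,d,e}).
Every remaining set overlaps one of these, and no 3 of the listed sets are pairwise disjoint, so 2 is the maximum.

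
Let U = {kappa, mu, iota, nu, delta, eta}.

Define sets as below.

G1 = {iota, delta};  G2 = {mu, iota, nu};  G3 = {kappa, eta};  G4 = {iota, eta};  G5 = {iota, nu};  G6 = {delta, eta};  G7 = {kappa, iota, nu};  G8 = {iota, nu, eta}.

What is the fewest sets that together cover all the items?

G1 and G2 and G3 together: G1 ∪ G2 ∪ G3 = {kappa, mu, iota, nu, delta, eta} — every item is covered.
Only G2 contains mu, so G2 is forced; the remaining 3 items need at least 2 more sets (each remaining set adds at most 2) — so at least 3 sets are needed, and 3 is optimal.

3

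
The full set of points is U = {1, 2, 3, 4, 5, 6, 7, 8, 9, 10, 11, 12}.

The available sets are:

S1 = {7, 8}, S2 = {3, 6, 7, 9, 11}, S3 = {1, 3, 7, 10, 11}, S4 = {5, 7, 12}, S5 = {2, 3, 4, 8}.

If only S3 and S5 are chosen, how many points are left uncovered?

Union of S3, S5 = {1, 2, 3, 4, 7, 8, 10, 11}.
Not covered: 5, 6, 9, 12 — 4 points.

4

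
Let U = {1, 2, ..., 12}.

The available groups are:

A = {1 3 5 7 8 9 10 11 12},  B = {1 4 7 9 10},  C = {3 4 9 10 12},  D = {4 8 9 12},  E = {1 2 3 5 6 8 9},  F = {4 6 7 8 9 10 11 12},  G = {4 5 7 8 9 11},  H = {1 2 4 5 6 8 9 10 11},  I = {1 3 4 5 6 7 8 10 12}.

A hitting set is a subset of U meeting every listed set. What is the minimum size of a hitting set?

2

Take T = {8, 9}. Each listed group contains at least one of these, so T is a hitting set of size 2.
No single item lies in every group, so at least 2 are needed and 2 is optimal.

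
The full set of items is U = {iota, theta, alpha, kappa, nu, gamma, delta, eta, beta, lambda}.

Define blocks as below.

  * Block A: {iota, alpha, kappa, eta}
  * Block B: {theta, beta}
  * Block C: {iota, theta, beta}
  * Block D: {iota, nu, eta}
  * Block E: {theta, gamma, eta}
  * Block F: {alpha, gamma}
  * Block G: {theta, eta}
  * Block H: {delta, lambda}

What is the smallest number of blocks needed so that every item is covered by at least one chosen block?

A, C, D, E, and H cover everything between them: the union {iota, theta, alpha, kappa, nu, gamma, delta, eta, beta, lambda} is all of U.
Only D contains nu, so D is forced; the remaining 7 items need at least 4 more blocks (each remaining block adds at most 2) — so at least 5 blocks are needed, and 5 is optimal.

5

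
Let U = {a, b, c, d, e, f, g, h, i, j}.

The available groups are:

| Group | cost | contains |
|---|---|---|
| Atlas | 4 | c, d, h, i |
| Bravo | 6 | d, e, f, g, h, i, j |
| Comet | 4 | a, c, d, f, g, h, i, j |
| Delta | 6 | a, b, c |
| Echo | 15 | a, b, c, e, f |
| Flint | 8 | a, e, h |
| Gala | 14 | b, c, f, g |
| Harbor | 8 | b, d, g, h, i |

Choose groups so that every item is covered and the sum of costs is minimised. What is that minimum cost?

12

Bravo, Delta together cover every item (Bravo ∪ Delta = {a, b, c, d, e, f, g, h, i, j}); total cost 6 + 6 = 12.
The greedy pick Comet, Bravo, Delta costs 16; no covering selection beats 12.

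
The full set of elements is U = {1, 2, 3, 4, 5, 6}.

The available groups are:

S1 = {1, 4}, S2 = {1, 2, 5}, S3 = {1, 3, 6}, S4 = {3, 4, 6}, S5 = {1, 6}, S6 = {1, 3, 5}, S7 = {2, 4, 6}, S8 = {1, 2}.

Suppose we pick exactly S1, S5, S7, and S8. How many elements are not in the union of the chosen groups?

Union of S1, S5, S7, S8 = {1, 2, 4, 6}.
Not covered: 3, 5 — 2 elements.

2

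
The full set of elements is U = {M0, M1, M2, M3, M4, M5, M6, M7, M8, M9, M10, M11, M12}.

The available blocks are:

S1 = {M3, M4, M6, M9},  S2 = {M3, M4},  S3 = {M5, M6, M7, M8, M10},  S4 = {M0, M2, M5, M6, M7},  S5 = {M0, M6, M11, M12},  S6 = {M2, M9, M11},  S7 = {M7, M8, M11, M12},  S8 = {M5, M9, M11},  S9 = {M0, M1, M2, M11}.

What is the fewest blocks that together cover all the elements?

4

S1, S3, S5, and S9 cover everything between them: the union {M0, M1, M2, M3, M4, M5, M6, M7, M8, M9, M10, M11, M12} is all of U.
No 3 of the 9 blocks cover everything (all 84 combinations miss at least one element), so 4 is optimal.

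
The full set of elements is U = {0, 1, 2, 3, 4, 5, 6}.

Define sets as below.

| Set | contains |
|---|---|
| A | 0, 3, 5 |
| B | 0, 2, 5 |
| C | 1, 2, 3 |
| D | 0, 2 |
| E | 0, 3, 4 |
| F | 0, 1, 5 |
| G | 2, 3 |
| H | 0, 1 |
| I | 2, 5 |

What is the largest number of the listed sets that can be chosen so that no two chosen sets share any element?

F, G are pairwise disjoint (F={0,1,5}; G={2,3}).
Every remaining set overlaps one of these, and no 3 of the listed sets are pairwise disjoint, so 2 is the maximum.

2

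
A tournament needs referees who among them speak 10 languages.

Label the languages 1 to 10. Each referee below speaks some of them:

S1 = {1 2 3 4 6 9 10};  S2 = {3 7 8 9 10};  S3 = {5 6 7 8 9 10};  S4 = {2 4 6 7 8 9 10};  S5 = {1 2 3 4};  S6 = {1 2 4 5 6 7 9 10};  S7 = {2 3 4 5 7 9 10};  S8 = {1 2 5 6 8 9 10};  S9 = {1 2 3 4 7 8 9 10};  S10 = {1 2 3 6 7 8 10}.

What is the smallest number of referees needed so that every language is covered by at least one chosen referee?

Take {S1, S3}. Their union is {1, 2, 3, 4, 5, 6, 7, 8, 9, 10}, which is all 10 languages.
No single referee has all 10 languages (the largest, S6, has 8), so 2 is optimal.

2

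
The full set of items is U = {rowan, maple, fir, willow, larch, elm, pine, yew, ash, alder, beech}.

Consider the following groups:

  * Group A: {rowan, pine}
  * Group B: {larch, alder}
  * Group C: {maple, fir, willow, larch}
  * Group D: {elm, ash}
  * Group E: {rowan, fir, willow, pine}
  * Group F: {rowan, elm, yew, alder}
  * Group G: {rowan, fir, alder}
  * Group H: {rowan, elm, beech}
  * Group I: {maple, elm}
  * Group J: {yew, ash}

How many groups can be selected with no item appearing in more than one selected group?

A, B, I, J are pairwise disjoint (A={rowan,pine}; B={larch,alder}; I={maple,elm}; J={yew,ash}).
Every remaining group overlaps one of these, and no 5 of the listed groups are pairwise disjoint, so 4 is the maximum.

4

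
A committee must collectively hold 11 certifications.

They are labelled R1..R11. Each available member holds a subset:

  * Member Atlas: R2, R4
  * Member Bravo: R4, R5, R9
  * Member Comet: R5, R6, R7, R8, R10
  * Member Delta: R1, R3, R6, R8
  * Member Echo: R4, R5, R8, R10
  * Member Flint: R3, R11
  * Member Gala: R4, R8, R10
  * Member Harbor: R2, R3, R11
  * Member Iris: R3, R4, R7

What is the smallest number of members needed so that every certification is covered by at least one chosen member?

4

Take {Bravo, Comet, Delta, Harbor}. Their union is {R1, R2, R3, R4, R5, R6, R7, R8, R9, R10, R11}, which is all 11 certifications.
Only Delta contains R1, so Delta is forced; the remaining 7 certifications need at least 3 more members (each remaining member adds at most 3) — so at least 4 members are needed, and 4 is optimal.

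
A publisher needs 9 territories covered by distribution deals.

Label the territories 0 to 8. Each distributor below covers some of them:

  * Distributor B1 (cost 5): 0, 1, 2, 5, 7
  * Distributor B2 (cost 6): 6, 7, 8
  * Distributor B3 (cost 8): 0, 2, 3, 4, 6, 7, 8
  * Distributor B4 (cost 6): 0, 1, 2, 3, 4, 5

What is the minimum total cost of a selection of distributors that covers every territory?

B2, B4 together cover every territory (B2 ∪ B4 = {0, 1, 2, 3, 4, 5, 6, 7, 8}); total cost 6 + 6 = 12.
The greedy pick B1, B3 costs 13; no covering selection beats 12.

12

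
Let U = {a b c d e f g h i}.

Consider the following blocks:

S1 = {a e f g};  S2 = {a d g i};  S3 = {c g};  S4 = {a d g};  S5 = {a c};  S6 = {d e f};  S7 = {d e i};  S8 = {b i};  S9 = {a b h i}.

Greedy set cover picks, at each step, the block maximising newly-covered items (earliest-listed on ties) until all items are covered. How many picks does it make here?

4

Greedy: pick S1 (covers 4 new) → pick S9 (covers 3 new) → pick S2 (covers 1 new) → pick S3 (covers 1 new). Total picks: 4.
(The true minimum cover uses only 3 blocks, so greedy is not optimal here.)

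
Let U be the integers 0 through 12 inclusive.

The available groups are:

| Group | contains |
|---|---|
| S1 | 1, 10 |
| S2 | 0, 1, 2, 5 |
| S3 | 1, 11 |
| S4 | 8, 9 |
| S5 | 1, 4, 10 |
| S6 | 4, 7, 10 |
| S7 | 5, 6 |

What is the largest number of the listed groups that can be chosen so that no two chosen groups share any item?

4

S3, S4, S6, S7 are pairwise disjoint (S3={1,11}; S4={8,9}; S6={4,7,10}; S7={5,6}).
Every remaining group overlaps one of these, and no 5 of the listed groups are pairwise disjoint, so 4 is the maximum.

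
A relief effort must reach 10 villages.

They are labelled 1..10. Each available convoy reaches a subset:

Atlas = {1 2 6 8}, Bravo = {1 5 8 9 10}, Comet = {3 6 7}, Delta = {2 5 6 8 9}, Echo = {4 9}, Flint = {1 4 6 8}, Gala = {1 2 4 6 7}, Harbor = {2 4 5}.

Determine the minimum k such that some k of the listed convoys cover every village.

3

Bravo and Comet and Gala together: Bravo ∪ Comet ∪ Gala = {1, 2, 3, 4, 5, 6, 7, 8, 9, 10} — every village is covered.
Only Comet contains 3, so Comet is forced; the remaining 7 villages need at least 2 more convoys (each remaining convoy adds at most 5) — so at least 3 convoys are needed, and 3 is optimal.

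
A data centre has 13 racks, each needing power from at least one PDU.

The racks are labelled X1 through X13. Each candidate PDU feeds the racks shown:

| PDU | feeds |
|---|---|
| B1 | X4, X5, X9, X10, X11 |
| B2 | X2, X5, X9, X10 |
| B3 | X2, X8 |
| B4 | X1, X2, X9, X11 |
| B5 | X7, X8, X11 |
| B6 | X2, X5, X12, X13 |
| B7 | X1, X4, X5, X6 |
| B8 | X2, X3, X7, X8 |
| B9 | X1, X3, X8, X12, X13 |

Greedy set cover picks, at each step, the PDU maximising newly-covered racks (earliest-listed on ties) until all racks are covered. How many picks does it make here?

4

Greedy: pick B1 (covers 5 new) → pick B9 (covers 5 new) → pick B8 (covers 2 new) → pick B7 (covers 1 new). Total picks: 4.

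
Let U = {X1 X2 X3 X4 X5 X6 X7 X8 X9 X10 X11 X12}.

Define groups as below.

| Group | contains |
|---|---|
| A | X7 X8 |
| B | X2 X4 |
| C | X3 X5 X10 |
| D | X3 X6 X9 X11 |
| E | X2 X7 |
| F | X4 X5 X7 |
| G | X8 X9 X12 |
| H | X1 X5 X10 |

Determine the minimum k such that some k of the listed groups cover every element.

5

Take {B, D, F, G, H}. Their union is {X1, X2, X3, X4, X5, X6, X7, X8, X9, X10, X11, X12}, which is all 12 elements.
No 4 of the 8 groups cover everything (all 70 combinations miss at least one element), so 5 is optimal.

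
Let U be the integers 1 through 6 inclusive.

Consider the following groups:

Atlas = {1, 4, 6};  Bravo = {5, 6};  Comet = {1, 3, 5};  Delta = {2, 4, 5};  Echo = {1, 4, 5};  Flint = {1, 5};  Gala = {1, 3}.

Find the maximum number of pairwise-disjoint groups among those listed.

2

Bravo, Gala are pairwise disjoint (Bravo={5,6}; Gala={1,3}).
Every remaining group overlaps one of these, and no 3 of the listed groups are pairwise disjoint, so 2 is the maximum.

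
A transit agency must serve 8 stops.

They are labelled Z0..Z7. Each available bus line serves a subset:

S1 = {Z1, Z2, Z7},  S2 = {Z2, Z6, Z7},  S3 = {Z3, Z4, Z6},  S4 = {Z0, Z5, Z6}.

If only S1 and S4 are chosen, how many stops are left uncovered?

Union of S1, S4 = {Z0, Z1, Z2, Z5, Z6, Z7}.
Not covered: Z3, Z4 — 2 stops.

2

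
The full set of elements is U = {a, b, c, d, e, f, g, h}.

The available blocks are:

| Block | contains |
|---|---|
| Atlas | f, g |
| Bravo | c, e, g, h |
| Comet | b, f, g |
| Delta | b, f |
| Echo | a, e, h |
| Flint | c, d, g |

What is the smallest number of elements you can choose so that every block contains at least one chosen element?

T = {a, f, g} meets every block (each contains at least one member of T), and |T| = 3.
The blocks Delta, Echo, Flint are pairwise disjoint, so any hitting set needs a separate element for each — at least 3. Hence 3 is optimal.

3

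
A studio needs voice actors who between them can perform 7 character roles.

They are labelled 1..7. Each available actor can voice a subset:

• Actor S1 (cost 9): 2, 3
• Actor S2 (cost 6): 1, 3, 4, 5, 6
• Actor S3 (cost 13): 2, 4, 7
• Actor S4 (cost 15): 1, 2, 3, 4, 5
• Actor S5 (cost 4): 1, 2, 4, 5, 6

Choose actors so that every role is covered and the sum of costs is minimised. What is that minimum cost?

S2, S3 together cover every role (S2 ∪ S3 = {1, 2, 3, 4, 5, 6, 7}); total cost 6 + 13 = 19.
The greedy pick S5, S2, S3 costs 23; no covering selection beats 19.

19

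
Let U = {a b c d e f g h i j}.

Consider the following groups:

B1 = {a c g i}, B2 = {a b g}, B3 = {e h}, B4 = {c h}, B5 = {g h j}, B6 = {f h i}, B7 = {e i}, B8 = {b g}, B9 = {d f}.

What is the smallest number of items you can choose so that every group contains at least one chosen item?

T = {b, f, h, i} meets every group (each contains at least one member of T), and |T| = 4.
The groups B2, B4, B7, B9 are pairwise disjoint, so any hitting set needs a separate item for each — at least 4. Hence 4 is optimal.

4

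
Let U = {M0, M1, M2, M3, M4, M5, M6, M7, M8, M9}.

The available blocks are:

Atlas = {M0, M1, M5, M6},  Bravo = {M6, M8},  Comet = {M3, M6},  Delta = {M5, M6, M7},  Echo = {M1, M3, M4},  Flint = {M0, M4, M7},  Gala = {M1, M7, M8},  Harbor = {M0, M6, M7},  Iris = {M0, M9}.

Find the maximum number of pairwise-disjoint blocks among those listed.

Delta, Echo, Iris are pairwise disjoint (Delta={M5,M6,M7}; Echo={M1,M3,M4}; Iris={M0,M9}).
Every remaining block overlaps one of these, and no 4 of the listed blocks are pairwise disjoint, so 3 is the maximum.

3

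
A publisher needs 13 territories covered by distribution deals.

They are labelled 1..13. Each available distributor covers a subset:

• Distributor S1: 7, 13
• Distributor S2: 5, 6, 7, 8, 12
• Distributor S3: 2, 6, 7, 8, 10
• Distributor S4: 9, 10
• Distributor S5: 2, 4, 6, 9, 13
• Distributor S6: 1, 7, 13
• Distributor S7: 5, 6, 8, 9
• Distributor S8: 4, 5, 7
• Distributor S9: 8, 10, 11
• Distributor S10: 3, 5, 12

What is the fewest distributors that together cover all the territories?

S5 and S6 and S9 and S10 together: S5 ∪ S6 ∪ S9 ∪ S10 = {1, 2, 3, 4, 5, 6, 7, 8, 9, 10, 11, 12, 13} — every territory is covered.
Only S6 contains 1, so S6 is forced; the remaining 10 territories need at least 3 more distributors (each remaining distributor adds at most 4) — so at least 4 distributors are needed, and 4 is optimal.

4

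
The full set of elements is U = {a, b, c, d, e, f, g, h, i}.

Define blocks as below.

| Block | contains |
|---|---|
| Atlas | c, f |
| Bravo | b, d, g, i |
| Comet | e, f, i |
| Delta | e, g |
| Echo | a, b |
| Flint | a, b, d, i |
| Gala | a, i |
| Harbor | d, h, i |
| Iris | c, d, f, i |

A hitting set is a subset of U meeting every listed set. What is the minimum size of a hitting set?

4

Take T = {a, e, f, i}. Each listed block contains at least one of these, so T is a hitting set of size 4.
The blocks Atlas, Delta, Echo, Harbor are pairwise disjoint, so any hitting set needs a separate element for each — at least 4. Hence 4 is optimal.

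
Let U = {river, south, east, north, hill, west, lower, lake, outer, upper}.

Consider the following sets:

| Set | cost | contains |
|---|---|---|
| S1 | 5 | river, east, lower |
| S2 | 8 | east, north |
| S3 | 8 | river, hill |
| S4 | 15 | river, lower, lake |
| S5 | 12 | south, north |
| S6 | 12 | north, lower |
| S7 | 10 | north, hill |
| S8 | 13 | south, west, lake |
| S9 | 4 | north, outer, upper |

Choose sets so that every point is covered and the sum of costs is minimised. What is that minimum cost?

S1, S3, S8, S9 together cover every point (S1 ∪ S3 ∪ S8 ∪ S9 = {river, south, east, north, hill, west, lower, lake, outer, upper}); total cost 5 + 8 + 13 + 4 = 30.
No covering selection has total cost below 30.

30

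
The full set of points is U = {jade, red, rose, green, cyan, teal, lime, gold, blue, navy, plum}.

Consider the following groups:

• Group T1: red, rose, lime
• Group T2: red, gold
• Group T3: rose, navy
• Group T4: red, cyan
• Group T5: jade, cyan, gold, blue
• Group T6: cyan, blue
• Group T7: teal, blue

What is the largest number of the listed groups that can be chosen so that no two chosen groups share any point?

3

T2, T3, T7 are pairwise disjoint (T2={red,gold}; T3={rose,navy}; T7={teal,blue}).
Every remaining group overlaps one of these, and no 4 of the listed groups are pairwise disjoint, so 3 is the maximum.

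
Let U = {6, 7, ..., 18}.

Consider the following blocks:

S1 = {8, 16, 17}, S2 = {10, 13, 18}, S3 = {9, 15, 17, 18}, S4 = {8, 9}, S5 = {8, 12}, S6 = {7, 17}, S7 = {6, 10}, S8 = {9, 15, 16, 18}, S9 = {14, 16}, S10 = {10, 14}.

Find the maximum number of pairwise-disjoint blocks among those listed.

S5, S6, S8, S10 are pairwise disjoint (S5={8,12}; S6={7,17}; S8={9,15,16,18}; S10={10,14}).
Every remaining block overlaps one of these, and no 5 of the listed blocks are pairwise disjoint, so 4 is the maximum.

4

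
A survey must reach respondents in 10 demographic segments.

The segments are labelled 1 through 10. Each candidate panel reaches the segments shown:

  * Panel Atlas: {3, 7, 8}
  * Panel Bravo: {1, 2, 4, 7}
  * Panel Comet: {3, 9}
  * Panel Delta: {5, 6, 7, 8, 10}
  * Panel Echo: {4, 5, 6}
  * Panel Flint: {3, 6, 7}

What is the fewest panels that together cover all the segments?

3

Take {Bravo, Comet, Delta}. Their union is {1, 2, 3, 4, 5, 6, 7, 8, 9, 10}, which is all 10 segments.
Only Bravo contains 1, so Bravo is forced; the remaining 6 segments need at least 2 more panels (each remaining panel adds at most 4) — so at least 3 panels are needed, and 3 is optimal.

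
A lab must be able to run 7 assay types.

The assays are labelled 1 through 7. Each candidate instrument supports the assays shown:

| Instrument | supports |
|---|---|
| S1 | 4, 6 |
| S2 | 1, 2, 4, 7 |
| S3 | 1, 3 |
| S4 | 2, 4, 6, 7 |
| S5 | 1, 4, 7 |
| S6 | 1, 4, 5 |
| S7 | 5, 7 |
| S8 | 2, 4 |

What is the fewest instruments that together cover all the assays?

3

S3 and S4 and S6 together: S3 ∪ S4 ∪ S6 = {1, 2, 3, 4, 5, 6, 7} — every assay is covered.
Only S3 contains 3, so S3 is forced; the remaining 5 assays need at least 2 more instruments (each remaining instrument adds at most 4) — so at least 3 instruments are needed, and 3 is optimal.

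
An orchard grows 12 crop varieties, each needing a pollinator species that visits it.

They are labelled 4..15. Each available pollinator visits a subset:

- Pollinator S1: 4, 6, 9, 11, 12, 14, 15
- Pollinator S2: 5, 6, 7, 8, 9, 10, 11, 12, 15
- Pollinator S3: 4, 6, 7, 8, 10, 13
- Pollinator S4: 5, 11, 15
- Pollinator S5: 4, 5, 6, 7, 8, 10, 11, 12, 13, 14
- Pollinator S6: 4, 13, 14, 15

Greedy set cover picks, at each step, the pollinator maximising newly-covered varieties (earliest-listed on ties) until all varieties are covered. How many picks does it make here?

2

Greedy: pick S5 (covers 10 new) → pick S1 (covers 2 new). Total picks: 2.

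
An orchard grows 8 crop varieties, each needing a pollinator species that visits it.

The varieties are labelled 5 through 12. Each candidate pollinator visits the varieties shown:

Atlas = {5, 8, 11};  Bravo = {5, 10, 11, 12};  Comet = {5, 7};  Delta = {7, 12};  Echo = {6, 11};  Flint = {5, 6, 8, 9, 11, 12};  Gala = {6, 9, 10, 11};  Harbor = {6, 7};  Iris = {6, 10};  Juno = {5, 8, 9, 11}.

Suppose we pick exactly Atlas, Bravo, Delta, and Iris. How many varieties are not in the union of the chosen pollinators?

Union of Atlas, Bravo, Delta, Iris = {5, 6, 7, 8, 10, 11, 12}.
Not covered: 9 — 1 variety.

1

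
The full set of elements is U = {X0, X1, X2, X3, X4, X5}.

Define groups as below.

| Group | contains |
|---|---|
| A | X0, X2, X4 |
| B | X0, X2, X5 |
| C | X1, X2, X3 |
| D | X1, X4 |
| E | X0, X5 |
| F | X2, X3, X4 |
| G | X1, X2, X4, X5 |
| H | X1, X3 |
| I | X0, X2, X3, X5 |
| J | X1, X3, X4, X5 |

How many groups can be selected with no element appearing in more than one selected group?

D, E are pairwise disjoint (D={X1,X4}; E={X0,X5}).
Every remaining group overlaps one of these, and no 3 of the listed groups are pairwise disjoint, so 2 is the maximum.

2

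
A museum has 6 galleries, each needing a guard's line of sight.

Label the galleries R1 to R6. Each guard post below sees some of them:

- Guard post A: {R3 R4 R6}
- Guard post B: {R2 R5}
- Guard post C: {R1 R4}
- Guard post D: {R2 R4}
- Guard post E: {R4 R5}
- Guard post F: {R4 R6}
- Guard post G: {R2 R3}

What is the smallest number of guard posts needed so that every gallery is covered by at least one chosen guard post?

Take {A, B, C}. Their union is {R1, R2, R3, R4, R5, R6}, which is all 6 galleries.
Only C contains R1, so C is forced; the remaining 4 galleries need at least 2 more guard posts (each remaining guard post adds at most 2) — so at least 3 guard posts are needed, and 3 is optimal.

3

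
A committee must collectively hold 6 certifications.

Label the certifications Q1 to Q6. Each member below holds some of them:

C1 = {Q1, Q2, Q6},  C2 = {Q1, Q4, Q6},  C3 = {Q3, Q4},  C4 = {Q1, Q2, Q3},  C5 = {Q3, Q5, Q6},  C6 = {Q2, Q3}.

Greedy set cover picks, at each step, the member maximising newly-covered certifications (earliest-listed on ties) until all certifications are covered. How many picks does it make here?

Greedy: pick C1 (covers 3 new) → pick C3 (covers 2 new) → pick C5 (covers 1 new). Total picks: 3.

3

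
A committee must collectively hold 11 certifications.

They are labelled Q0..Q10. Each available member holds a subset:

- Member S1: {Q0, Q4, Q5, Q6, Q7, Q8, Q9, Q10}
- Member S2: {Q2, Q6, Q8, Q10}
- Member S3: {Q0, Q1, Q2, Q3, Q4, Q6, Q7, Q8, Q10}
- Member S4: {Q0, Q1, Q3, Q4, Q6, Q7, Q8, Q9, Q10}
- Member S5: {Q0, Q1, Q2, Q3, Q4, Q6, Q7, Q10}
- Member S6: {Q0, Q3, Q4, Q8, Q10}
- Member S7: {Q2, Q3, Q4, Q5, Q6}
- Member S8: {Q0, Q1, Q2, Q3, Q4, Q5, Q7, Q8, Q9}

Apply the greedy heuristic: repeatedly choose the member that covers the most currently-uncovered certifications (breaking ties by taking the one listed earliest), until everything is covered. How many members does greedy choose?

Greedy: pick S3 (covers 9 new) → pick S1 (covers 2 new). Total picks: 2.

2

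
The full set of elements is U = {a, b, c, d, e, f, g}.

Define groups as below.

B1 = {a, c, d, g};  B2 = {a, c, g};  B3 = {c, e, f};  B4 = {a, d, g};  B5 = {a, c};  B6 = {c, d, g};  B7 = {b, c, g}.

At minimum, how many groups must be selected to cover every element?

3

B3, B4, and B7 cover everything between them: the union {a, b, c, d, e, f, g} is all of U.
Only B7 contains b, so B7 is forced; the remaining 4 elements need at least 2 more groups (each remaining group adds at most 2) — so at least 3 groups are needed, and 3 is optimal.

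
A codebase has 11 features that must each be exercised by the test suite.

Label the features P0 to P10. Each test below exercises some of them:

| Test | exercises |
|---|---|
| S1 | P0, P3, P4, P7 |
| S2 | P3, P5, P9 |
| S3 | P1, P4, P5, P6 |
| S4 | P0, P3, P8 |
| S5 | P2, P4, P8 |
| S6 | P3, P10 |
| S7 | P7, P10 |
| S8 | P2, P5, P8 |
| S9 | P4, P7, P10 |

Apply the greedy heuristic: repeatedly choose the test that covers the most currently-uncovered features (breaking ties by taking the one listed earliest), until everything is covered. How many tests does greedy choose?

5

Greedy: pick S1 (covers 4 new) → pick S3 (covers 3 new) → pick S5 (covers 2 new) → pick S2 (covers 1 new) → pick S6 (covers 1 new). Total picks: 5.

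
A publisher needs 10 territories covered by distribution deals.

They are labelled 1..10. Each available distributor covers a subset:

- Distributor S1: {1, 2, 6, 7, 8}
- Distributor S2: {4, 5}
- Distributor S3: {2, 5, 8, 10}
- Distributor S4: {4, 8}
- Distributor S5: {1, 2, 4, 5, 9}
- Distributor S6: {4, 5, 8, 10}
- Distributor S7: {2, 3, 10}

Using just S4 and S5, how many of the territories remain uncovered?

4

Union of S4, S5 = {1, 2, 4, 5, 8, 9}.
Not covered: 3, 6, 7, 10 — 4 territories.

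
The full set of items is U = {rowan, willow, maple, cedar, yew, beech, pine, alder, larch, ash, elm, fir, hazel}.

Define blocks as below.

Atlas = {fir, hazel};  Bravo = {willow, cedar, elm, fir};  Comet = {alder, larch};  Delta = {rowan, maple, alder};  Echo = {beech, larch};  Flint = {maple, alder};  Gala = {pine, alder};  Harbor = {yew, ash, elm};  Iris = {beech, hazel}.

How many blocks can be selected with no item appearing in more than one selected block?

4

Atlas, Echo, Flint, Harbor are pairwise disjoint (Atlas={fir,hazel}; Echo={beech,larch}; Flint={maple,alder}; Harbor={yew,ash,elm}).
Every remaining block overlaps one of these, and no 5 of the listed blocks are pairwise disjoint, so 4 is the maximum.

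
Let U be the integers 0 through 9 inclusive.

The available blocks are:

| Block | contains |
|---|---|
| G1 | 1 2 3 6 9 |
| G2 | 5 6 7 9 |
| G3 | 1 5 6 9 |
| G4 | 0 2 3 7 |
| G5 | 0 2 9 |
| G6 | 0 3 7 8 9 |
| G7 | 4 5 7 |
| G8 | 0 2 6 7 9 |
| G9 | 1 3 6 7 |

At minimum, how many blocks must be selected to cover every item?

3

G1, G6, and G7 cover everything between them: the union {0, 1, 2, 3, 4, 5, 6, 7, 8, 9} is all of U.
Only G7 contains 4, so G7 is forced; the remaining 7 items need at least 2 more blocks (each remaining block adds at most 5) — so at least 3 blocks are needed, and 3 is optimal.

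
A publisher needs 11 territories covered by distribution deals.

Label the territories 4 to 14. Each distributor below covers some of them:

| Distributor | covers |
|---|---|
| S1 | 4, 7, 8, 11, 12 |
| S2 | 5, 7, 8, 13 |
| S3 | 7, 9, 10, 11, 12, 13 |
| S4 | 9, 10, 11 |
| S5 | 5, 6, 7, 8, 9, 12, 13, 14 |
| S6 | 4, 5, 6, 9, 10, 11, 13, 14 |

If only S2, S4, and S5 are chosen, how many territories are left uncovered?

Union of S2, S4, S5 = {5, 6, 7, 8, 9, 10, 11, 12, 13, 14}.
Not covered: 4 — 1 territory.

1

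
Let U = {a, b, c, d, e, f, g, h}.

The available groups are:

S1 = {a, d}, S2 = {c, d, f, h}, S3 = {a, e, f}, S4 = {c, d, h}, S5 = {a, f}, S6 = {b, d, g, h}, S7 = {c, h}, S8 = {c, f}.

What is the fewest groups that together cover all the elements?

3

S3, S6, and S8 cover everything between them: the union {a, b, c, d, e, f, g, h} is all of U.
Only S6 contains b, so S6 is forced; the remaining 4 elements need at least 2 more groups (each remaining group adds at most 3) — so at least 3 groups are needed, and 3 is optimal.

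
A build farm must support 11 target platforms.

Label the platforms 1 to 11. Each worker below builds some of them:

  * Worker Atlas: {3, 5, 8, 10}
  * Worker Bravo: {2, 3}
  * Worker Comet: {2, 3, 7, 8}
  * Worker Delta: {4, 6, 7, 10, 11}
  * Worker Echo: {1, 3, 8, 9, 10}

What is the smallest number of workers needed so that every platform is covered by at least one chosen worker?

Take {Atlas, Comet, Delta, Echo}. Their union is {1, 2, 3, 4, 5, 6, 7, 8, 9, 10, 11}, which is all 11 platforms.
No 3 of the 5 workers cover everything (all 10 combinations miss at least one platform), so 4 is optimal.

4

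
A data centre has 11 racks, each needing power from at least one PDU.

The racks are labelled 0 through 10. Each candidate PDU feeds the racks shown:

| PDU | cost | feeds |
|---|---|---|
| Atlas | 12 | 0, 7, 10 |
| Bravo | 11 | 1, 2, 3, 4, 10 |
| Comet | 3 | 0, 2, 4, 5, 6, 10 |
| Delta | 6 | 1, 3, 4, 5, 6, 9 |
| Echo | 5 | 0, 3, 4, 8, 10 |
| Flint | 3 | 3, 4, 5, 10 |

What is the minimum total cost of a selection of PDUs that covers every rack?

Atlas, Comet, Delta, Echo together cover every rack (Atlas ∪ Comet ∪ Delta ∪ Echo = {0, 1, 2, 3, 4, 5, 6, 7, 8, 9, 10}); total cost 12 + 3 + 6 + 5 = 26.
No covering selection has total cost below 26.

26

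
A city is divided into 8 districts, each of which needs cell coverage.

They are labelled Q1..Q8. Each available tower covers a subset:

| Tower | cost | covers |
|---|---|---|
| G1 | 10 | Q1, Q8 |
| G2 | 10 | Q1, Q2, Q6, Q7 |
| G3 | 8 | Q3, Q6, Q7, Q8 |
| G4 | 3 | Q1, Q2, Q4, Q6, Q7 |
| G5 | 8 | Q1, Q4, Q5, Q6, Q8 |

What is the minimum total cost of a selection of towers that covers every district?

G3, G4, G5 together cover every district (G3 ∪ G4 ∪ G5 = {Q1, Q2, Q3, Q4, Q5, Q6, Q7, Q8}); total cost 8 + 3 + 8 = 19.
No covering selection has total cost below 19.

19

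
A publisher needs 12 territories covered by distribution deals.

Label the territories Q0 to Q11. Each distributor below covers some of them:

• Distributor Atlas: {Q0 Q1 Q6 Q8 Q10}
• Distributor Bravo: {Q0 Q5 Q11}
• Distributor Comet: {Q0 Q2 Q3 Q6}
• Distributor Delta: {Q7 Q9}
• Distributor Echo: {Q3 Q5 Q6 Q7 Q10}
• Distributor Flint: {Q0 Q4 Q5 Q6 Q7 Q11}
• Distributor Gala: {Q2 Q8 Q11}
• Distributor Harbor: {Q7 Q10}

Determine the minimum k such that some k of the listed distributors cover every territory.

Atlas and Comet and Delta and Flint together: Atlas ∪ Comet ∪ Delta ∪ Flint = {Q0, Q1, Q2, Q3, Q4, Q5, Q6, Q7, Q8, Q9, Q10, Q11} — every territory is covered.
No 3 of the 8 distributors cover everything (all 56 combinations miss at least one territory), so 4 is optimal.

4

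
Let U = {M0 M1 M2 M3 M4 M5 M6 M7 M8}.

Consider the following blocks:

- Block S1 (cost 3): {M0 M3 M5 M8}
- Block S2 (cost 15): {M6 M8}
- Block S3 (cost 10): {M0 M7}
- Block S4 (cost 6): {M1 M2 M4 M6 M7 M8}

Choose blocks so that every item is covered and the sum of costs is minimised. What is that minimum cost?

S1, S4 together cover every item (S1 ∪ S4 = {M0, M1, M2, M3, M4, M5, M6, M7, M8}); total cost 3 + 6 = 9.
No covering selection has total cost below 9.

9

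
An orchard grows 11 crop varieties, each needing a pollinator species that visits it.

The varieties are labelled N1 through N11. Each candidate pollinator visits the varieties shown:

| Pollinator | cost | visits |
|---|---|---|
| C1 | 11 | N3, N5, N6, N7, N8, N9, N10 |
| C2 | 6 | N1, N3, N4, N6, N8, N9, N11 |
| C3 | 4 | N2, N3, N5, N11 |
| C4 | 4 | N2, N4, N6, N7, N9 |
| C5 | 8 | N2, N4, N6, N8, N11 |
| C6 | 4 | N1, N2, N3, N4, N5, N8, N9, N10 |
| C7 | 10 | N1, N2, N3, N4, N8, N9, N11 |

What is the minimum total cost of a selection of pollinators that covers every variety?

12

C3, C4, C6 together cover every variety (C3 ∪ C4 ∪ C6 = {N1, N2, N3, N4, N5, N6, N7, N8, N9, N10, N11}); total cost 4 + 4 + 4 = 12.
No covering selection has total cost below 12.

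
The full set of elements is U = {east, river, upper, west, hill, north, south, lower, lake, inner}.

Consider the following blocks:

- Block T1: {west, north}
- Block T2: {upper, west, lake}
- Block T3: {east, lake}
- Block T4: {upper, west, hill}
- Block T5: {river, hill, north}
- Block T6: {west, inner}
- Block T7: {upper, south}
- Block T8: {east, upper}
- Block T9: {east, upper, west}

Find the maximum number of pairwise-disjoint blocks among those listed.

T3, T5, T6, T7 are pairwise disjoint (T3={east,lake}; T5={river,hill,north}; T6={west,inner}; T7={upper,south}).
Every remaining block overlaps one of these, and no 5 of the listed blocks are pairwise disjoint, so 4 is the maximum.

4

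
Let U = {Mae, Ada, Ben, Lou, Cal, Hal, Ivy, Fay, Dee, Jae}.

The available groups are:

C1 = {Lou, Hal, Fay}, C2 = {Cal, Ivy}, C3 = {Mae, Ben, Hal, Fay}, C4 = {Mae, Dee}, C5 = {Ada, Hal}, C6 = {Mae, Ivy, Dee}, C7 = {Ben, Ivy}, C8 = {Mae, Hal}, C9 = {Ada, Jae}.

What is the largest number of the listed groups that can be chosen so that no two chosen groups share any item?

4

C1, C2, C4, C9 are pairwise disjoint (C1={Lou,Hal,Fay}; C2={Cal,Ivy}; C4={Mae,Dee}; C9={Ada,Jae}).
Every remaining group overlaps one of these, and no 5 of the listed groups are pairwise disjoint, so 4 is the maximum.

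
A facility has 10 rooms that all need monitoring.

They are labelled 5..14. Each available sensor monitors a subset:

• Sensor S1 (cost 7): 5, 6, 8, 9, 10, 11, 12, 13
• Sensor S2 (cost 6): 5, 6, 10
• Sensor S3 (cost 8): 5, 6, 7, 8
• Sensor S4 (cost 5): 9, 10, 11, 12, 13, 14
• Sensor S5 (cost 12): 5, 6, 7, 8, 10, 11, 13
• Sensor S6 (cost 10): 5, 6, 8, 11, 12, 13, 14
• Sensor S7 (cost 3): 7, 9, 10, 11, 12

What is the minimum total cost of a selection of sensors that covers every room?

S6, S7 together cover every room (S6 ∪ S7 = {5, 6, 7, 8, 9, 10, 11, 12, 13, 14}); total cost 10 + 3 = 13.
The greedy pick S7, S1, S4 costs 15; no covering selection beats 13.

13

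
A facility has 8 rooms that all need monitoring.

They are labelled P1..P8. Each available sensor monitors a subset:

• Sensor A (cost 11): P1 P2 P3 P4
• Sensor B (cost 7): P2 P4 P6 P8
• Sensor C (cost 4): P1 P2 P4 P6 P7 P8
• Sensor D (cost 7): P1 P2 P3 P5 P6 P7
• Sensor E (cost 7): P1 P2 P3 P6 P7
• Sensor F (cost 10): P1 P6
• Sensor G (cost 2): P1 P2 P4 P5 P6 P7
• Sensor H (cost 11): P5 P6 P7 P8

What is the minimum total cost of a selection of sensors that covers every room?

C, D together cover every room (C ∪ D = {P1, P2, P3, P4, P5, P6, P7, P8}); total cost 4 + 7 = 11.
The greedy pick G, C, D costs 13; no covering selection beats 11.

11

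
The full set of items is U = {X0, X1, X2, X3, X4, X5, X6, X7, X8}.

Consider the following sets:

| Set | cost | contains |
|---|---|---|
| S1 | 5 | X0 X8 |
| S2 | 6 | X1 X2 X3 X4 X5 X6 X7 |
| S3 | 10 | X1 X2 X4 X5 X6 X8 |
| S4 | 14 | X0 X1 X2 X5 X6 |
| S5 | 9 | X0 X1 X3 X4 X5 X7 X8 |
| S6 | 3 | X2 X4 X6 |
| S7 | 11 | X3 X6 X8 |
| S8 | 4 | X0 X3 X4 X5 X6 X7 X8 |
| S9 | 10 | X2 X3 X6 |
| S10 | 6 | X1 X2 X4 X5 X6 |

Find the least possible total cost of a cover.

S2, S8 together cover every item (S2 ∪ S8 = {X0, X1, X2, X3, X4, X5, X6, X7, X8}); total cost 6 + 4 = 10.
No covering selection has total cost below 10.

10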